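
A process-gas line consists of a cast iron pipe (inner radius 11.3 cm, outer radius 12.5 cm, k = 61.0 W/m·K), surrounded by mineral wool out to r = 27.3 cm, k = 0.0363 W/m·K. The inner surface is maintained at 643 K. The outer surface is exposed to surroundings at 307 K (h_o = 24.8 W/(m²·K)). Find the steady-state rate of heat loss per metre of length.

Q' = 97.4 W/m

Treat each layer as a resistance in series:
  R'_cast iron = ln(0.125/0.113)/(2πk) = 0.1009/(2π·61.0) = 2.633×10^-4 m·K/W
  R'_mineral wool = ln(0.273/0.125)/(2πk) = 0.7812/(2π·0.0363) = 3.425 m·K/W
  R'_conv,out = 1/(2πr h) = 1/(2π·0.273·24.8) = 0.02351 m·K/W
ΣR = 2.633×10^-4 + 3.425 + 0.02351 = 3.449 m·K/W
Q' = ΔT/ΣR = (643 K − 307 K)/3.449 = 97.4 W/m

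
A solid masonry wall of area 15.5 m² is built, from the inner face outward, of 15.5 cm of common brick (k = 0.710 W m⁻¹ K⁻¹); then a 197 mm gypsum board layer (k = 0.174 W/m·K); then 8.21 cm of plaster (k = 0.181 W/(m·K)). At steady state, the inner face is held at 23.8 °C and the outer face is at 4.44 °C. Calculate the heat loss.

Q = 166 W

Resistance network (inner→outer):
  R_common brick = L/(kA) = 0.155/(0.710·15.5) = 0.01408 K/W
  R_gypsum board = L/(kA) = 0.197/(0.174·15.5) = 0.07304 K/W
  R_plaster = L/(kA) = 0.0821/(0.181·15.5) = 0.02926 K/W
ΣR = 0.01408 + 0.07304 + 0.02926 = 0.1164 K/W
Q = ΔT/ΣR = (23.8 °C − 4.44 °C)/0.1164 = 166 W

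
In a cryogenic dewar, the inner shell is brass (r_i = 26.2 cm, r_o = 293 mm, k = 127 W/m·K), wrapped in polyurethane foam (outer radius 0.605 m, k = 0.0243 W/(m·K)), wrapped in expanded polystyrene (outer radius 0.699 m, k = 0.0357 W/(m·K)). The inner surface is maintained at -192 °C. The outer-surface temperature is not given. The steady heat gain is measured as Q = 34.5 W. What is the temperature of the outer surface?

T_out = 24.0 °C

Sum the resistances:
  R_brass = (1/0.262 − 1/0.293)/(4πk) = 0.4038/(4π·127) = 2.530×10^-4 K/W
  R_polyurethane foam = (1/0.293 − 1/0.605)/(4πk) = 1.760/(4π·0.0243) = 5.764 K/W
  R_expanded polystyrene = (1/0.605 − 1/0.699)/(4πk) = 0.2223/(4π·0.0357) = 0.4955 K/W
ΣR = 6.260 K/W
ΔT = Q·ΣR = 34.5 × 6.260 = 216.0 K
Heat flows inward, so T_out = T_in + ΔT = -192 + 216.0 = 24.0 °C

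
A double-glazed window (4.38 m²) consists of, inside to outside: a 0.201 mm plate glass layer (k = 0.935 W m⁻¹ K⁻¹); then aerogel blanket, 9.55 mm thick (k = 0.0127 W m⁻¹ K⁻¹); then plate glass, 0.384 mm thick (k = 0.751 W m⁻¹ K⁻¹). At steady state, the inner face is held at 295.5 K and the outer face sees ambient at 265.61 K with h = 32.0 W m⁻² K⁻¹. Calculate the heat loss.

Series thermal resistances, inner to outer:
  R_plate glass = L/(kA) = 2.01×10^-4/(0.935·4.38) = 4.908×10^-5 K/W
  R_aerogel blanket = L/(kA) = 0.00955/(0.0127·4.38) = 0.1717 K/W
  R_plate glass = L/(kA) = 3.84×10^-4/(0.751·4.38) = 1.167×10^-4 K/W
  R_conv,out = 1/(hA) = 1/(32.0·4.38) = 0.007135 K/W
ΣR = 4.908×10^-5 + 0.1717 + 1.167×10^-4 + 0.007135 = 0.1790 K/W
Q = ΔT/ΣR = (295.5 K − 265.61 K)/0.1790 = 167 W

Q = 167 W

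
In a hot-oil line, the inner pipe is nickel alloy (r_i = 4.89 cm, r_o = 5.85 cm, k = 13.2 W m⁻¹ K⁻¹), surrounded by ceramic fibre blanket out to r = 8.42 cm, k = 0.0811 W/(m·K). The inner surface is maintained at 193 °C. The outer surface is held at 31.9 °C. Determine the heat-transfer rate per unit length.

Q' = 225 W/m

Resistance network (inner→outer):
  R'_nickel alloy = ln(0.0585/0.0489)/(2πk) = 0.1792/(2π·13.2) = 0.002161 m·K/W
  R'_ceramic fibre blanket = ln(0.0842/0.0585)/(2πk) = 0.3642/(2π·0.0811) = 0.7147 m·K/W
ΣR = 0.002161 + 0.7147 = 0.7169 m·K/W
Q' = ΔT/ΣR = (193 °C − 31.9 °C)/0.7169 = 225 W/m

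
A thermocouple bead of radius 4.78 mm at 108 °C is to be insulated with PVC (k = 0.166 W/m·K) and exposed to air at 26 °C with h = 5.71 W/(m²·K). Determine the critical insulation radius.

r_cr = 5.81 cm

For a sphere, r_cr = 2k_ins/h = 2·0.166/5.71 = 0.0581 m = 5.81 cm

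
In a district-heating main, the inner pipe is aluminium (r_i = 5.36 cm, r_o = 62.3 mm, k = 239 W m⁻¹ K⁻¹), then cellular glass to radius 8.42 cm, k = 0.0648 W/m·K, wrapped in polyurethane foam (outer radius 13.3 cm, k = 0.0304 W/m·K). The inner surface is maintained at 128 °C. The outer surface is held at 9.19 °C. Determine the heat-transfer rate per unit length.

Resistance network (inner→outer):
  R'_aluminium = ln(0.0623/0.0536)/(2πk) = 0.1504/(2π·239) = 1.002×10^-4 m·K/W
  R'_cellular glass = ln(0.0842/0.0623)/(2πk) = 0.3012/(2π·0.0648) = 0.7399 m·K/W
  R'_polyurethane foam = ln(0.133/0.0842)/(2πk) = 0.4572/(2π·0.0304) = 2.393 m·K/W
ΣR = 1.002×10^-4 + 0.7399 + 2.393 = 3.133 m·K/W
Q' = ΔT/ΣR = (128 °C − 9.19 °C)/3.133 = 37.9 W/m

Q' = 37.9 W/m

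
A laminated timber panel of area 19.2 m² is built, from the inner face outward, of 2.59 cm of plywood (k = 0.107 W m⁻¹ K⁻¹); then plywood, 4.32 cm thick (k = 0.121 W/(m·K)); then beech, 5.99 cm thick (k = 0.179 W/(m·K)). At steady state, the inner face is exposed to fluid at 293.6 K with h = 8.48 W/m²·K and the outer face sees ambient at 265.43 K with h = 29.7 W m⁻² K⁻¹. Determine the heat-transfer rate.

Q = 498 W

Resistance network (inner→outer):
  R_conv,in = 1/(hA) = 1/(8.48·19.2) = 0.006142 K/W
  R_plywood = L/(kA) = 0.0259/(0.107·19.2) = 0.01261 K/W
  R_plywood = L/(kA) = 0.0432/(0.121·19.2) = 0.01860 K/W
  R_beech = L/(kA) = 0.0599/(0.179·19.2) = 0.01743 K/W
  R_conv,out = 1/(hA) = 1/(29.7·19.2) = 0.001754 K/W
ΣR = 0.006142 + 0.01261 + 0.01860 + 0.01743 + 0.001754 = 0.05654 K/W
Q = ΔT/ΣR = (293.6 K − 265.43 K)/0.05654 = 498 W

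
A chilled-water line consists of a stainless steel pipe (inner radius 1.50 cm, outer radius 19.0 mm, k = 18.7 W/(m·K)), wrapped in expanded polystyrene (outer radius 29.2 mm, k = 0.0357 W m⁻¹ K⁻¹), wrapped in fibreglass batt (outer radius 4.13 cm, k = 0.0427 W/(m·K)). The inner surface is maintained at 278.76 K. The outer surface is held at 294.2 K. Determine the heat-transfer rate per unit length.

Q' = 4.81 W/m

Series thermal resistances, inner to outer:
  R'_stainless steel = ln(0.0190/0.0150)/(2πk) = 0.2364/(2π·18.7) = 0.002012 m·K/W
  R'_expanded polystyrene = ln(0.0292/0.0190)/(2πk) = 0.4297/(2π·0.0357) = 1.916 m·K/W
  R'_fibreglass batt = ln(0.0413/0.0292)/(2πk) = 0.3467/(2π·0.0427) = 1.292 m·K/W
ΣR = 0.002012 + 1.916 + 1.292 = 3.210 m·K/W
Q' = ΔT/ΣR = (278.76 K − 294.2 K)/3.210 = -4.81 W/m
(Negative Q' ⇒ heat flows inward; heat gain = 4.81 W/m.)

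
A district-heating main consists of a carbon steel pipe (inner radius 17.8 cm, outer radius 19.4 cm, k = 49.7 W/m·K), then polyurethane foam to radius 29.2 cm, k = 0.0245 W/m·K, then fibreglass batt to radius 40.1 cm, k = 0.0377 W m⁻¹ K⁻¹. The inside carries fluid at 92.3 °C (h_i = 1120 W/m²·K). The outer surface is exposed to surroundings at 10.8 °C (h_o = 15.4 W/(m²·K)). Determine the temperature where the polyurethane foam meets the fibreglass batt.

Series thermal resistances, inner to outer:
  R'_conv,in = 1/(2πr h) = 1/(2π·0.178·1120) = 7.983×10^-4 m·K/W
  R'_carbon steel = ln(0.194/0.178)/(2πk) = 0.08607/(2π·49.7) = 2.756×10^-4 m·K/W
  R'_polyurethane foam = ln(0.292/0.194)/(2πk) = 0.4089/(2π·0.0245) = 2.656 m·K/W
  R'_fibreglass batt = ln(0.401/0.292)/(2πk) = 0.3172/(2π·0.0377) = 1.339 m·K/W
  R'_conv,out = 1/(2πr h) = 1/(2π·0.401·15.4) = 0.02577 m·K/W
ΣR = 7.983×10^-4 + 2.756×10^-4 + 2.656 + 1.339 + 0.02577 = 4.022 m·K/W
Q' = ΔT/ΣR = (92.3 °C − 10.8 °C)/4.022 = 20.26 W/m
From the inner boundary to the polyurethane foam/fibreglass batt interface, ΣR_partial = 2.657 m·K/W.
T_interface = T_in − Q'·ΣR_partial = 92.3 °C − (20.26)(2.657) = 38.5 °C

T = 38.5 °C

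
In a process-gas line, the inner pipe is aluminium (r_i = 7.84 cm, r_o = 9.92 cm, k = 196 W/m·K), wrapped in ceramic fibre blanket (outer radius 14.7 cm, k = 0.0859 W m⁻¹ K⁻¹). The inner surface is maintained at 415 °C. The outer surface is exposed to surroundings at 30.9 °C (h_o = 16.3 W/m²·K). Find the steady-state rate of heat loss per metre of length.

Resistance network (inner→outer):
  R'_aluminium = ln(0.0992/0.0784)/(2πk) = 0.2353/(2π·196) = 1.911×10^-4 m·K/W
  R'_ceramic fibre blanket = ln(0.147/0.0992)/(2πk) = 0.3933/(2π·0.0859) = 0.7287 m·K/W
  R'_conv,out = 1/(2πr h) = 1/(2π·0.147·16.3) = 0.06642 m·K/W
ΣR = 1.911×10^-4 + 0.7287 + 0.06642 = 0.7953 m·K/W
Q' = ΔT/ΣR = (415 °C − 30.9 °C)/0.7953 = 483 W/m

Q' = 483 W/m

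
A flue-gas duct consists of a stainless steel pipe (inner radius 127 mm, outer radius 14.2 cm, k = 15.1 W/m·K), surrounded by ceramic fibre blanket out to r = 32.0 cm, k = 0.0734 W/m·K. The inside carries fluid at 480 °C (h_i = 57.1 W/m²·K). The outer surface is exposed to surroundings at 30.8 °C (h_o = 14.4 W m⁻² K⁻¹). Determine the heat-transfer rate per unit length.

Resistance network (inner→outer):
  R'_conv,in = 1/(2πr h) = 1/(2π·0.127·57.1) = 0.02195 m·K/W
  R'_stainless steel = ln(0.142/0.127)/(2πk) = 0.1116/(2π·15.1) = 0.001177 m·K/W
  R'_ceramic fibre blanket = ln(0.320/0.142)/(2πk) = 0.8125/(2π·0.0734) = 1.762 m·K/W
  R'_conv,out = 1/(2πr h) = 1/(2π·0.320·14.4) = 0.03454 m·K/W
ΣR = 0.02195 + 0.001177 + 1.762 + 0.03454 = 1.820 m·K/W
Q' = ΔT/ΣR = (480 °C − 30.8 °C)/1.820 = 247 W/m

Q' = 247 W/m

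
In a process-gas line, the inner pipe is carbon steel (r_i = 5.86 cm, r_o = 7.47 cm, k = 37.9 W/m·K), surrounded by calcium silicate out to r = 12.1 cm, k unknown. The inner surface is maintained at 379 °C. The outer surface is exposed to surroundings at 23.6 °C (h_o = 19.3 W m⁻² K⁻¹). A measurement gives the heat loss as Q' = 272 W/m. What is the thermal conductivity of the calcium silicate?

ΣR = ΔT/Q' = |379 − 23.6|/272 = 1.307 m·K/W
Known resistances:
  R'_carbon steel = ln(0.0747/0.0586)/(2πk) = 0.2427/(2π·37.9) = 0.001019 m·K/W
  R'_conv,out = 1/(2πr h) = 1/(2π·0.121·19.3) = 0.06815 m·K/W
R_calcium silicate = ΣR − ΣR_known = 1.307 − 0.06917 = 1.238 m·K/W
ln(r₂/r₁)/(2πk) = 1.238 ⇒ k = 0.4823/(2π·1.238) = 0.0620 W/m·K

k = 0.0620 W/m·K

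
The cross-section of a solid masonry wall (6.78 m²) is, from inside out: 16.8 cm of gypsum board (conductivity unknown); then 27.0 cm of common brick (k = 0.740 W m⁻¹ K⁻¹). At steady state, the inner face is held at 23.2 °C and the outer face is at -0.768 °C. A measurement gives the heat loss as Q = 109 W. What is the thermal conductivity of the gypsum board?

ΣR = ΔT/Q = |23.2 − -0.768|/109 = 0.2199 K/W
Known resistances:
  R_common brick = L/(kA) = 0.270/(0.740·6.78) = 0.05381 K/W
R_gypsum board = ΣR − ΣR_known = 0.2199 − 0.05381 = 0.1661 K/W
L/(kA) = 0.1661 ⇒ k = 0.168/(0.1661·6.78) = 0.149 W/m·K

k = 0.149 W/m·K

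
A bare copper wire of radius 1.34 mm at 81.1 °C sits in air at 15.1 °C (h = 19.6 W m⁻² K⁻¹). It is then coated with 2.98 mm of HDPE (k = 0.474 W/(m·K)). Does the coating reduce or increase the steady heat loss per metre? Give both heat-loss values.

increases: 10.9 → 29.0 W/m

Critical radius for a cylinder: r_cr = k/h = 0.0242 m = 2.42 cm.
Outer radius after coating: r₂ = 0.00134 + 0.00298 = 0.00432 m.
Since r₁ < r_cr and r₂ ≤ r_cr, the coating moves toward the maximum at r_cr — heat loss rises.
Bare: R = 1/(2πr₁h) = 6.060 m·K/W; Q = 66/6.060 = 10.9 W/m.
Coated: R = R_cond + R_conv = 2.273 m·K/W; Q = 66/2.273 = 29.0 W/m.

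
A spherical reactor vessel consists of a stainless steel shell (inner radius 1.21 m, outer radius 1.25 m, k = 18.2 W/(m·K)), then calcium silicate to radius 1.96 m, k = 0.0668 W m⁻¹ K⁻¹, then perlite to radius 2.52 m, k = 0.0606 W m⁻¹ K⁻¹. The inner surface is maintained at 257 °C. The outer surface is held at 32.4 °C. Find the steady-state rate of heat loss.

Q = 454 W

Series thermal resistances, inner to outer:
  R_stainless steel = (1/1.21 − 1/1.25)/(4πk) = 0.02645/(4π·18.2) = 1.156×10^-4 K/W
  R_calcium silicate = (1/1.25 − 1/1.96)/(4πk) = 0.2898/(4π·0.0668) = 0.3452 K/W
  R_perlite = (1/1.96 − 1/2.52)/(4πk) = 0.1134/(4π·0.0606) = 0.1489 K/W
ΣR = 1.156×10^-4 + 0.3452 + 0.1489 = 0.4942 K/W
Q = ΔT/ΣR = (257 °C − 32.4 °C)/0.4942 = 454 W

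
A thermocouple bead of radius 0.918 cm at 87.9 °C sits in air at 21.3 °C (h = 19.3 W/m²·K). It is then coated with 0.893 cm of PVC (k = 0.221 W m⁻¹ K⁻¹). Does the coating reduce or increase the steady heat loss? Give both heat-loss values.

increases: 1.36 → 2.09 W

Critical radius for a sphere: r_cr = 2k/h = 0.0229 m = 2.29 cm.
Outer radius after coating: r₂ = 0.00918 + 0.00893 = 0.01811 m.
Since r₁ < r_cr and r₂ ≤ r_cr, the coating moves toward the maximum at r_cr — heat loss rises.
Bare: R = 1/(4πr₁²h) = 48.93 K/W; Q = 66.6/48.93 = 1.36 W.
Coated: R = R_cond + R_conv = 31.91 K/W; Q = 66.6/31.91 = 2.09 W.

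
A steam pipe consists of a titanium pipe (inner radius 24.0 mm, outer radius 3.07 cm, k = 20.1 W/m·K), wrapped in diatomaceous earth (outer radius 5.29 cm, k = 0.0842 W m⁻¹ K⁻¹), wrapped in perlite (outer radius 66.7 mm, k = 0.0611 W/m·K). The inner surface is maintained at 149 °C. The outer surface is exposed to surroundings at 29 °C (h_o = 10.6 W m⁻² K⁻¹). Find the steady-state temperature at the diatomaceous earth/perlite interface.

Treat each layer as a resistance in series:
  R'_titanium = ln(0.0307/0.0240)/(2πk) = 0.2462/(2π·20.1) = 0.001950 m·K/W
  R'_diatomaceous earth = ln(0.0529/0.0307)/(2πk) = 0.5441/(2π·0.0842) = 1.029 m·K/W
  R'_perlite = ln(0.0667/0.0529)/(2πk) = 0.2318/(2π·0.0611) = 0.6038 m·K/W
  R'_conv,out = 1/(2πr h) = 1/(2π·0.0667·10.6) = 0.2251 m·K/W
ΣR = 0.001950 + 1.029 + 0.6038 + 0.2251 = 1.860 m·K/W
Q' = ΔT/ΣR = (149 °C − 29 °C)/1.860 = 64.52 W/m
From the inner boundary to the diatomaceous earth/perlite interface, ΣR_partial = 1.031 m·K/W.
T_interface = T_in − Q'·ΣR_partial = 149 °C − (64.52)(1.031) = 82.5 °C

T = 82.5 °C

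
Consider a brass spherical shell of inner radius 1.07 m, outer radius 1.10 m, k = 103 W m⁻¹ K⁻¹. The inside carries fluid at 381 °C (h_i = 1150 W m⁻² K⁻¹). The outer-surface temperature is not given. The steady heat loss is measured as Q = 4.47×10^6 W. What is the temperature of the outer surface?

Sum the resistances:
  R_conv,in = 1/(4πr²h) = 1/(4π·1.07²·1150) = 6.044×10^-5 K/W
  R_brass = (1/1.07 − 1/1.10)/(4πk) = 0.02549/(4π·103) = 1.969×10^-5 K/W
ΣR = 8.013×10^-5 K/W
ΔT = Q·ΣR = 4.47×10^6 × 8.013×10^-5 = 358.2 K
Heat flows outward, so T_out = T_in − ΔT = 381 − 358.2 = 22.8 °C

T_out = 22.8 °C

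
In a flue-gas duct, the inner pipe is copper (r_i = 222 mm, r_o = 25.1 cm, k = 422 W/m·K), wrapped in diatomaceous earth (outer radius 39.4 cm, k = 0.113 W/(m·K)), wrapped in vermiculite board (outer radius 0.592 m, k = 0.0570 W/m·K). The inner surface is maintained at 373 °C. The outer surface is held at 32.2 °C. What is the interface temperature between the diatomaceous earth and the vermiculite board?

Series thermal resistances, inner to outer:
  R'_copper = ln(0.251/0.222)/(2πk) = 0.1228/(2π·422) = 4.630×10^-5 m·K/W
  R'_diatomaceous earth = ln(0.394/0.251)/(2πk) = 0.4509/(2π·0.113) = 0.6351 m·K/W
  R'_vermiculite board = ln(0.592/0.394)/(2πk) = 0.4072/(2π·0.0570) = 1.137 m·K/W
ΣR = 4.630×10^-5 + 0.6351 + 1.137 = 1.772 m·K/W
Q' = ΔT/ΣR = (373 °C − 32.2 °C)/1.772 = 192.3 W/m
From the inner boundary to the diatomaceous earth/vermiculite board interface, ΣR_partial = 0.6351 m·K/W.
T_interface = T_in − Q'·ΣR_partial = 373 °C − (192.3)(0.6351) = 251 °C

T = 251 °C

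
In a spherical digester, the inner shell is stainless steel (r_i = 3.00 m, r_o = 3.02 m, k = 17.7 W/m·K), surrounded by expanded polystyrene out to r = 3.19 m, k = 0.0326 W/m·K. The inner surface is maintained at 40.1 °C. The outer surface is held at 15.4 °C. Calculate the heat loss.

Series thermal resistances, inner to outer:
  R_stainless steel = (1/3.00 − 1/3.02)/(4πk) = 0.002208/(4π·17.7) = 9.925×10^-6 K/W
  R_expanded polystyrene = (1/3.02 − 1/3.19)/(4πk) = 0.01765/(4π·0.0326) = 0.04307 K/W
ΣR = 9.925×10^-6 + 0.04307 = 0.04308 K/W
Q = ΔT/ΣR = (40.1 °C − 15.4 °C)/0.04308 = 573 W

Q = 573 W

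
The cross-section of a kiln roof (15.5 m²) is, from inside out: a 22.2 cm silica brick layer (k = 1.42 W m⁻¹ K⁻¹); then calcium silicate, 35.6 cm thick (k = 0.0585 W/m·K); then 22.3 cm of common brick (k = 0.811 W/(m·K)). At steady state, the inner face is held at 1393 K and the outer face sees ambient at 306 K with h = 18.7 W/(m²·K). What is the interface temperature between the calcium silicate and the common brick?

T = 360 K

Series thermal resistances, inner to outer:
  R_silica brick = L/(kA) = 0.222/(1.42·15.5) = 0.01009 K/W
  R_calcium silicate = L/(kA) = 0.356/(0.0585·15.5) = 0.3926 K/W
  R_common brick = L/(kA) = 0.223/(0.811·15.5) = 0.01774 K/W
  R_conv,out = 1/(hA) = 1/(18.7·15.5) = 0.003450 K/W
ΣR = 0.01009 + 0.3926 + 0.01774 + 0.003450 = 0.4239 K/W
Q = ΔT/ΣR = (1393 K − 306 K)/0.4239 = 2564 W
From the inner boundary to the calcium silicate/common brick interface, ΣR_partial = 0.4027 K/W.
T_interface = T_in − Q·ΣR_partial = 1393 K − (2564)(0.4027) = 360 K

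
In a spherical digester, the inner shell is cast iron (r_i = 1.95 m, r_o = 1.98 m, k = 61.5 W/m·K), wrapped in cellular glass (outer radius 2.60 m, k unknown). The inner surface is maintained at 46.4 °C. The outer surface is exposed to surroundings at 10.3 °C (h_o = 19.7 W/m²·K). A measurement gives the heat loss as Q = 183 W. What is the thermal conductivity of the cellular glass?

ΣR = ΔT/Q = |46.4 − 10.3|/183 = 0.1973 K/W
Known resistances:
  R_cast iron = (1/1.95 − 1/1.98)/(4πk) = 0.007770/(4π·61.5) = 1.005×10^-5 K/W
  R_conv,out = 1/(4πr²h) = 1/(4π·2.60²·19.7) = 5.976×10^-4 K/W
R_cellular glass = ΣR − ΣR_known = 0.1973 − 6.076×10^-4 = 0.1967 K/W
(1/r₁−1/r₂)/(4πk) = 0.1967 ⇒ k = 0.1204/(4π·0.1967) = 0.0487 W/m·K

k = 0.0487 W/m·K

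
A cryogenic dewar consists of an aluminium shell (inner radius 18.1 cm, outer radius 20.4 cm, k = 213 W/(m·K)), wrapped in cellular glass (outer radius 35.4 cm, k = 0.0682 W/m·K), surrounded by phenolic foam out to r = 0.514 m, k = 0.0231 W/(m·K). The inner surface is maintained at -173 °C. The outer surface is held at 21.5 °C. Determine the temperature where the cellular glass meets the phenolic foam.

Series thermal resistances, inner to outer:
  R_aluminium = (1/0.181 − 1/0.204)/(4πk) = 0.6229/(4π·213) = 2.327×10^-4 K/W
  R_cellular glass = (1/0.204 − 1/0.354)/(4πk) = 2.077/(4π·0.0682) = 2.424 K/W
  R_phenolic foam = (1/0.354 − 1/0.514)/(4πk) = 0.8793/(4π·0.0231) = 3.029 K/W
ΣR = 2.327×10^-4 + 2.424 + 3.029 = 5.453 K/W
Q = ΔT/ΣR = (-173 °C − 21.5 °C)/5.453 = -35.67 W
From the inner boundary to the cellular glass/phenolic foam interface, ΣR_partial = 2.424 K/W.
T_interface = T_in − Q·ΣR_partial = -173 °C − (-35.67)(2.424) = -86.5 °C

T = -86.5 °C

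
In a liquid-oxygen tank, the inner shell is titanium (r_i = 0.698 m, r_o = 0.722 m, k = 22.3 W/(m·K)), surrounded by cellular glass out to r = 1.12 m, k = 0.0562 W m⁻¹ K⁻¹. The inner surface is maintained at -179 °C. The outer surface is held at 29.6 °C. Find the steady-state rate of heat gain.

Resistance network (inner→outer):
  R_titanium = (1/0.698 − 1/0.722)/(4πk) = 0.04762/(4π·22.3) = 1.699×10^-4 K/W
  R_cellular glass = (1/0.722 − 1/1.12)/(4πk) = 0.4922/(4π·0.0562) = 0.6969 K/W
ΣR = 1.699×10^-4 + 0.6969 = 0.6971 K/W
Q = ΔT/ΣR = (-179 °C − 29.6 °C)/0.6971 = -299 W
(Negative Q ⇒ heat flows inward; heat gain = 299 W.)

Q = 299 W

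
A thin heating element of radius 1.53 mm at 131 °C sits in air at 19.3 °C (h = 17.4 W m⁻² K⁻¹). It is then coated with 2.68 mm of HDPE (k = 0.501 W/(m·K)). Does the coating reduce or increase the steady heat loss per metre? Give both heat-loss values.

Critical radius for a cylinder: r_cr = k/h = 0.0288 m = 2.88 cm.
Outer radius after coating: r₂ = 0.00153 + 0.00268 = 0.00421 m.
Since r₁ < r_cr and r₂ ≤ r_cr, the coating moves toward the maximum at r_cr — heat loss rises.
Bare: R = 1/(2πr₁h) = 5.978 m·K/W; Q = 111.7/5.978 = 18.7 W/m.
Coated: R = R_cond + R_conv = 2.494 m·K/W; Q = 111.7/2.494 = 44.8 W/m.

increases: 18.7 → 44.8 W/m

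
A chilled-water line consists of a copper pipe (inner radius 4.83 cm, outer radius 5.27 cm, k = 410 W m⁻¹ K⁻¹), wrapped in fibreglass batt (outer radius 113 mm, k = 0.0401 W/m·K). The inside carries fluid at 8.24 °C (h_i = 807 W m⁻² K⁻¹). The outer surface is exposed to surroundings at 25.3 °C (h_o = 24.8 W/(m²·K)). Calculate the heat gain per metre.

Treat each layer as a resistance in series:
  R'_conv,in = 1/(2πr h) = 1/(2π·0.0483·807) = 0.004083 m·K/W
  R'_copper = ln(0.0527/0.0483)/(2πk) = 0.08718/(2π·410) = 3.384×10^-5 m·K/W
  R'_fibreglass batt = ln(0.113/0.0527)/(2πk) = 0.7628/(2π·0.0401) = 3.027 m·K/W
  R'_conv,out = 1/(2πr h) = 1/(2π·0.113·24.8) = 0.05679 m·K/W
ΣR = 0.004083 + 3.384×10^-5 + 3.027 + 0.05679 = 3.088 m·K/W
Q' = ΔT/ΣR = (8.24 °C − 25.3 °C)/3.088 = -5.52 W/m
(Negative Q' ⇒ heat flows inward; heat gain = 5.52 W/m.)

Q' = 5.52 W/m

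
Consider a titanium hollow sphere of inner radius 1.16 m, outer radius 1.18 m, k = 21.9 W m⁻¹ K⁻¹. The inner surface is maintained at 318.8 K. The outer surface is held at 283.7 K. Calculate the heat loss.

Q = 661 kW

Q = 4πk·ΔT/(1/r₁ − 1/r₂) = 4π × 21.9 × 35.1 / (1/1.16 − 1/1.18) = 6.61×10^5 W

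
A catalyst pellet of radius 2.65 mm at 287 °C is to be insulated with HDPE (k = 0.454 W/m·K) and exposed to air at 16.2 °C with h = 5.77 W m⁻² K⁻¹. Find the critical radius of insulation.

For a sphere, r_cr = 2k_ins/h = 2·0.454/5.77 = 0.157 m = 15.7 cm

r_cr = 15.7 cm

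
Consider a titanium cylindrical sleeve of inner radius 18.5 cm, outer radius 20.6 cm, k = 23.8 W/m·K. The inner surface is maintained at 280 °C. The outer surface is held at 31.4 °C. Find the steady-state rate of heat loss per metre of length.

Q' = 346 kW/m

Q' = 2πk·ΔT/ln(r₂/r₁) = 2π × 23.8 × 248.6 / ln(0.206/0.185) = 3.46×10^5 W/m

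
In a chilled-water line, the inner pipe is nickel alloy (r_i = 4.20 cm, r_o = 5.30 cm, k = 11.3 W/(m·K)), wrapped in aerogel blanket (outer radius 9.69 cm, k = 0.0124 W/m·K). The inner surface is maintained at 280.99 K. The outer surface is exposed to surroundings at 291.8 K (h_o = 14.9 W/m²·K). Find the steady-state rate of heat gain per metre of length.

Resistance network (inner→outer):
  R'_nickel alloy = ln(0.0530/0.0420)/(2πk) = 0.2326/(2π·11.3) = 0.003276 m·K/W
  R'_aerogel blanket = ln(0.0969/0.0530)/(2πk) = 0.6034/(2π·0.0124) = 7.745 m·K/W
  R'_conv,out = 1/(2πr h) = 1/(2π·0.0969·14.9) = 0.1102 m·K/W
ΣR = 0.003276 + 7.745 + 0.1102 = 7.858 m·K/W
Q' = ΔT/ΣR = (280.99 K − 291.8 K)/7.858 = -1.38 W/m
(Negative Q' ⇒ heat flows inward; heat gain = 1.38 W/m.)

Q' = 1.38 W/m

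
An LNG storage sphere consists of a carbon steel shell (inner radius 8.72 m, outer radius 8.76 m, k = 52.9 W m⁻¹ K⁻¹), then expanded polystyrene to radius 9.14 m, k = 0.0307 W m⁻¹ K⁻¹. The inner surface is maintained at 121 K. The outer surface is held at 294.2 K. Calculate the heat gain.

Resistance network (inner→outer):
  R_carbon steel = (1/8.72 − 1/8.76)/(4πk) = 5.236×10^-4/(4π·52.9) = 7.877×10^-7 K/W
  R_expanded polystyrene = (1/8.76 − 1/9.14)/(4πk) = 0.004746/(4π·0.0307) = 0.01230 K/W
ΣR = 7.877×10^-7 + 0.01230 = 0.01230 K/W
Q = ΔT/ΣR = (121 K − 294.2 K)/0.01230 = -14100 W
(Negative Q ⇒ heat flows inward; heat gain = 14100 W.)

Q = 14100 W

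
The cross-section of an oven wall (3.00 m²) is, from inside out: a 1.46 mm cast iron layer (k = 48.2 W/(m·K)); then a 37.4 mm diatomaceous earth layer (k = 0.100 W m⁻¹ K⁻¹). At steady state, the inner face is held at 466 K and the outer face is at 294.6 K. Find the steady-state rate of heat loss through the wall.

Q = 1370 W

Series thermal resistances, inner to outer:
  R_cast iron = L/(kA) = 0.00146/(48.2·3.00) = 1.010×10^-5 K/W
  R_diatomaceous earth = L/(kA) = 0.0374/(0.100·3.00) = 0.1247 K/W
ΣR = 1.010×10^-5 + 0.1247 = 0.1247 K/W
Q = ΔT/ΣR = (466 K − 294.6 K)/0.1247 = 1370 W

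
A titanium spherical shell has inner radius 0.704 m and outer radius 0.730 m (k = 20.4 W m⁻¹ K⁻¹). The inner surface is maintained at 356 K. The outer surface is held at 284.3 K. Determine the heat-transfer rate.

Q = 3.63×10^5 W

Q = 4πk·ΔT/(1/r₁ − 1/r₂) = 4π × 20.4 × 71.7 / (1/0.704 − 1/0.730) = 3.63×10^5 W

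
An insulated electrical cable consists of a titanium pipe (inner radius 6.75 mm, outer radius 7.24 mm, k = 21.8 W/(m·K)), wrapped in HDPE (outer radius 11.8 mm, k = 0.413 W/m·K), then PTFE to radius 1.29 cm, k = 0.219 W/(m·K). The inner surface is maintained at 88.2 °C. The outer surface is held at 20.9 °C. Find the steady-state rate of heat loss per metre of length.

Resistance network (inner→outer):
  R'_titanium = ln(0.00724/0.00675)/(2πk) = 0.07008/(2π·21.8) = 5.116×10^-4 m·K/W
  R'_HDPE = ln(0.0118/0.00724)/(2πk) = 0.4885/(2π·0.413) = 0.1882 m·K/W
  R'_PTFE = ln(0.0129/0.0118)/(2πk) = 0.08913/(2π·0.219) = 0.06477 m·K/W
ΣR = 5.116×10^-4 + 0.1882 + 0.06477 = 0.2535 m·K/W
Q' = ΔT/ΣR = (88.2 °C − 20.9 °C)/0.2535 = 265 W/m

Q' = 265 W/m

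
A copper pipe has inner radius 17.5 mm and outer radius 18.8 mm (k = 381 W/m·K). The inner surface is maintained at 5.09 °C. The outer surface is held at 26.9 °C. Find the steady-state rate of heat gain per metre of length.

Q' = 2πk·ΔT/ln(r₂/r₁) = 2π × 381 × 21.81 / ln(0.0188/0.0175) = 7.29×10^5 W/m

Q' = 729 kW/m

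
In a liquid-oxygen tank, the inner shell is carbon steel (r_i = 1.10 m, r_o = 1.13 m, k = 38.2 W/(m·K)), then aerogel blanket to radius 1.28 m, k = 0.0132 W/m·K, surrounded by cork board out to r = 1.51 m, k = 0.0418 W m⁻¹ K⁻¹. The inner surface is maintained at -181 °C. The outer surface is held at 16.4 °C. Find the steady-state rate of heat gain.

Treat each layer as a resistance in series:
  R_carbon steel = (1/1.10 − 1/1.13)/(4πk) = 0.02414/(4π·38.2) = 5.028×10^-5 K/W
  R_aerogel blanket = (1/1.13 − 1/1.28)/(4πk) = 0.1037/(4π·0.0132) = 0.6252 K/W
  R_cork board = (1/1.28 − 1/1.51)/(4πk) = 0.1190/(4π·0.0418) = 0.2265 K/W
ΣR = 5.028×10^-5 + 0.6252 + 0.2265 = 0.8518 K/W
Q = ΔT/ΣR = (-181 °C − 16.4 °C)/0.8518 = -232 W
(Negative Q ⇒ heat flows inward; heat gain = 232 W.)

Q = 232 W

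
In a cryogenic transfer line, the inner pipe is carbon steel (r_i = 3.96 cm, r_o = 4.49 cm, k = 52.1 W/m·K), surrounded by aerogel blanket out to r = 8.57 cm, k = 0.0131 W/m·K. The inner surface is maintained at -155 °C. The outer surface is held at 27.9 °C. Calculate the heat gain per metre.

Resistance network (inner→outer):
  R'_carbon steel = ln(0.0449/0.0396)/(2πk) = 0.1256/(2π·52.1) = 3.837×10^-4 m·K/W
  R'_aerogel blanket = ln(0.0857/0.0449)/(2πk) = 0.6464/(2π·0.0131) = 7.853 m·K/W
ΣR = 3.837×10^-4 + 7.853 = 7.853 m·K/W
Q' = ΔT/ΣR = (-155 °C − 27.9 °C)/7.853 = -23.3 W/m
(Negative Q' ⇒ heat flows inward; heat gain = 23.3 W/m.)

Q' = 23.3 W/m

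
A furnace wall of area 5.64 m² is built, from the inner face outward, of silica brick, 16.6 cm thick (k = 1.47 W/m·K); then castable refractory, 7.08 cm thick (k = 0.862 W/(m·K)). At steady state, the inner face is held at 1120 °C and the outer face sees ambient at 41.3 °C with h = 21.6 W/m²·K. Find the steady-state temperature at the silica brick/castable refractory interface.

Resistance network (inner→outer):
  R_silica brick = L/(kA) = 0.166/(1.47·5.64) = 0.02002 K/W
  R_castable refractory = L/(kA) = 0.0708/(0.862·5.64) = 0.01456 K/W
  R_conv,out = 1/(hA) = 1/(21.6·5.64) = 0.008209 K/W
ΣR = 0.02002 + 0.01456 + 0.008209 = 0.04279 K/W
Q = ΔT/ΣR = (1120 °C − 41.3 °C)/0.04279 = 25210 W
From the inner boundary to the silica brick/castable refractory interface, ΣR_partial = 0.02002 K/W.
T_interface = T_in − Q·ΣR_partial = 1120 °C − (25210)(0.02002) = 615 °C

T = 615 °C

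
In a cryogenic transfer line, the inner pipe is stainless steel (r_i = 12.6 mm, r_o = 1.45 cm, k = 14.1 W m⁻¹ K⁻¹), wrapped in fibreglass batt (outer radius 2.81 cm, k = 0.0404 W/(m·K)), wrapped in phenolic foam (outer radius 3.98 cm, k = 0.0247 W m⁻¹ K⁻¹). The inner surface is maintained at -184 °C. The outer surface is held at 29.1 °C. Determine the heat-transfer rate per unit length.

Q' = 43.9 W/m

Series thermal resistances, inner to outer:
  R'_stainless steel = ln(0.0145/0.0126)/(2πk) = 0.1405/(2π·14.1) = 0.001585 m·K/W
  R'_fibreglass batt = ln(0.0281/0.0145)/(2πk) = 0.6616/(2π·0.0404) = 2.606 m·K/W
  R'_phenolic foam = ln(0.0398/0.0281)/(2πk) = 0.3481/(2π·0.0247) = 2.243 m·K/W
ΣR = 0.001585 + 2.606 + 2.243 = 4.851 m·K/W
Q' = ΔT/ΣR = (-184 °C − 29.1 °C)/4.851 = -43.9 W/m
(Negative Q' ⇒ heat flows inward; heat gain = 43.9 W/m.)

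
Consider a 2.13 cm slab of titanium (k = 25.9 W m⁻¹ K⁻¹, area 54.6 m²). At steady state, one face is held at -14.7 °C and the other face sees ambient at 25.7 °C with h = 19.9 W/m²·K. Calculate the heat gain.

Series thermal resistances, inner to outer:
  R_titanium = L/(kA) = 0.0213/(25.9·54.6) = 1.506×10^-5 K/W
  R_conv,out = 1/(hA) = 1/(19.9·54.6) = 9.204×10^-4 K/W
ΣR = 1.506×10^-5 + 9.204×10^-4 = 9.355×10^-4 K/W
Q = ΔT/ΣR = (-14.7 °C − 25.7 °C)/9.355×10^-4 = -43200 W
(Negative Q ⇒ heat flows inward; heat gain = 43200 W.)

Q = 43.2 kW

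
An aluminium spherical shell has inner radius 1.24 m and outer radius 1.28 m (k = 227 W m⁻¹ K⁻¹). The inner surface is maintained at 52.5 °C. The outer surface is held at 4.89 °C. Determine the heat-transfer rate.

Q = 4πk·ΔT/(1/r₁ − 1/r₂) = 4π × 227 × 47.61 / (1/1.24 − 1/1.28) = 5.39×10^6 W

Q = 5.39×10^6 W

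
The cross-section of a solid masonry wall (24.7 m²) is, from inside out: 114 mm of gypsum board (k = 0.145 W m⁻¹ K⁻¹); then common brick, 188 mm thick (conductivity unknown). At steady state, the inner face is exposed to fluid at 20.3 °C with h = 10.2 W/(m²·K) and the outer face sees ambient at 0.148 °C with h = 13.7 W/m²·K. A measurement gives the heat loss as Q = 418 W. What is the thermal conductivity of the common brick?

k = 0.805 W/m·K

ΣR = ΔT/Q = |20.3 − 0.148|/418 = 0.04821 K/W
Known resistances:
  R_conv,in = 1/(hA) = 1/(10.2·24.7) = 0.003969 K/W
  R_gypsum board = L/(kA) = 0.114/(0.145·24.7) = 0.03183 K/W
  R_conv,out = 1/(hA) = 1/(13.7·24.7) = 0.002955 K/W
R_common brick = ΣR − ΣR_known = 0.04821 − 0.03875 = 0.009460 K/W
L/(kA) = 0.009460 ⇒ k = 0.188/(0.009460·24.7) = 0.805 W/m·K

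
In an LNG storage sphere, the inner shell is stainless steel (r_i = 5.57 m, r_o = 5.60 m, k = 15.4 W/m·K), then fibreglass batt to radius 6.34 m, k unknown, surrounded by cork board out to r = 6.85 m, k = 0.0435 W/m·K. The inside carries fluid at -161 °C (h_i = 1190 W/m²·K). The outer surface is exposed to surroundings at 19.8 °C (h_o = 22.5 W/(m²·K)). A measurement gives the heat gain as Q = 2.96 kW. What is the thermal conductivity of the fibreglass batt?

k = 0.0420 W/m·K

ΣR = ΔT/Q = |-161 − 19.8|/2960 = 0.06108 K/W
Known resistances:
  R_conv,in = 1/(4πr²h) = 1/(4π·5.57²·1190) = 2.155×10^-6 K/W
  R_stainless steel = (1/5.57 − 1/5.60)/(4πk) = 9.618×10^-4/(4π·15.4) = 4.970×10^-6 K/W
  R_cork board = (1/6.34 − 1/6.85)/(4πk) = 0.01174/(4π·0.0435) = 0.02148 K/W
  R_conv,out = 1/(4πr²h) = 1/(4π·6.85²·22.5) = 7.537×10^-5 K/W
R_fibreglass batt = ΣR − ΣR_known = 0.06108 − 0.02156 = 0.03952 K/W
(1/r₁−1/r₂)/(4πk) = 0.03952 ⇒ k = 0.02084/(4π·0.03952) = 0.0420 W/m·K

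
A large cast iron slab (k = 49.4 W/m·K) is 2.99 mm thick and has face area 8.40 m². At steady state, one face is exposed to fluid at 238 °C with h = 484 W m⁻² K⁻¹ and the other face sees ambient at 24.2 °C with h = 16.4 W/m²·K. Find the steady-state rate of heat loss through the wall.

Resistance network (inner→outer):
  R_conv,in = 1/(hA) = 1/(484·8.40) = 2.460×10^-4 K/W
  R_cast iron = L/(kA) = 0.00299/(49.4·8.40) = 7.206×10^-6 K/W
  R_conv,out = 1/(hA) = 1/(16.4·8.40) = 0.007259 K/W
ΣR = 2.460×10^-4 + 7.206×10^-6 + 0.007259 = 0.007512 K/W
Q = ΔT/ΣR = (238 °C − 24.2 °C)/0.007512 = 28500 W

Q = 28.5 kW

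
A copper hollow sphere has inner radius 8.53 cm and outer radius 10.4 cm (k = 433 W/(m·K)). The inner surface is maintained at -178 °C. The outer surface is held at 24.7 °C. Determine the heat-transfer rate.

Q = 5.23×10^5 W

Q = 4πk·ΔT/(1/r₁ − 1/r₂) = 4π × 433 × 202.7 / (1/0.0853 − 1/0.104) = 5.23×10^5 W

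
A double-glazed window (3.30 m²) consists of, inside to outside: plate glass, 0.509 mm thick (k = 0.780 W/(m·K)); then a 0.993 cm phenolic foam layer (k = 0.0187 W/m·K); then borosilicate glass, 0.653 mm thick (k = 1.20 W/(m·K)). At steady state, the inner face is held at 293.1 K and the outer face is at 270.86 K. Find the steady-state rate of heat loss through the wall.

Resistance network (inner→outer):
  R_plate glass = L/(kA) = 5.09×10^-4/(0.780·3.30) = 1.977×10^-4 K/W
  R_phenolic foam = L/(kA) = 0.00993/(0.0187·3.30) = 0.1609 K/W
  R_borosilicate glass = L/(kA) = 6.53×10^-4/(1.20·3.30) = 1.649×10^-4 K/W
ΣR = 1.977×10^-4 + 0.1609 + 1.649×10^-4 = 0.1613 K/W
Q = ΔT/ΣR = (293.1 K − 270.86 K)/0.1613 = 138 W

Q = 138 W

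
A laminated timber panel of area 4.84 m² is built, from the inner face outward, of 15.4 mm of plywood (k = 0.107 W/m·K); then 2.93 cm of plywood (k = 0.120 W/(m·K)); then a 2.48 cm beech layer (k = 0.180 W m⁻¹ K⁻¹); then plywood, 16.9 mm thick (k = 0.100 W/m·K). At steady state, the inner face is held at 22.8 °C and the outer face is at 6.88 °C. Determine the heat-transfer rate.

Resistance network (inner→outer):
  R_plywood = L/(kA) = 0.0154/(0.107·4.84) = 0.02974 K/W
  R_plywood = L/(kA) = 0.0293/(0.120·4.84) = 0.05045 K/W
  R_beech = L/(kA) = 0.0248/(0.180·4.84) = 0.02847 K/W
  R_plywood = L/(kA) = 0.0169/(0.100·4.84) = 0.03492 K/W
ΣR = 0.02974 + 0.05045 + 0.02847 + 0.03492 = 0.1436 K/W
Q = ΔT/ΣR = (22.8 °C − 6.88 °C)/0.1436 = 111 W

Q = 111 W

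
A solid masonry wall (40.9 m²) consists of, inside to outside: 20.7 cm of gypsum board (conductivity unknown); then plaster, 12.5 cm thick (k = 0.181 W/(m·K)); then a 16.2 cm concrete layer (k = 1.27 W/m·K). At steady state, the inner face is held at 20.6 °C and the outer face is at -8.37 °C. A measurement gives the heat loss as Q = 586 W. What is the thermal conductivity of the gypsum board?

k = 0.172 W/m·K

ΣR = ΔT/Q = |20.6 − -8.37|/586 = 0.04944 K/W
Known resistances:
  R_plaster = L/(kA) = 0.125/(0.181·40.9) = 0.01689 K/W
  R_concrete = L/(kA) = 0.162/(1.27·40.9) = 0.003119 K/W
R_gypsum board = ΣR − ΣR_known = 0.04944 − 0.02001 = 0.02943 K/W
L/(kA) = 0.02943 ⇒ k = 0.207/(0.02943·40.9) = 0.172 W/m·K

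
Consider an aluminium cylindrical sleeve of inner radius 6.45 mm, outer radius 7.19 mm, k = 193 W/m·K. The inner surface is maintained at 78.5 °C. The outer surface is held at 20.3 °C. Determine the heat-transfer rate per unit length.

Q' = 6.50×10^5 W/m

Q' = 2πk·ΔT/ln(r₂/r₁) = 2π × 193 × 58.2 / ln(0.00719/0.00645) = 6.50×10^5 W/m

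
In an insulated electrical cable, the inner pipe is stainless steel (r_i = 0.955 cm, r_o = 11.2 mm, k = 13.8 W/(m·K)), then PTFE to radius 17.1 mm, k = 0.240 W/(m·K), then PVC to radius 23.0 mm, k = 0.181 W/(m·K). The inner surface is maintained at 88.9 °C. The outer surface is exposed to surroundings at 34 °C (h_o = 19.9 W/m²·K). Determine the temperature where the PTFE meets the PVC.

T = 71.5 °C

Series thermal resistances, inner to outer:
  R'_stainless steel = ln(0.0112/0.00955)/(2πk) = 0.1594/(2π·13.8) = 0.001838 m·K/W
  R'_PTFE = ln(0.0171/0.0112)/(2πk) = 0.4232/(2π·0.240) = 0.2806 m·K/W
  R'_PVC = ln(0.0230/0.0171)/(2πk) = 0.2964/(2π·0.181) = 0.2606 m·K/W
  R'_conv,out = 1/(2πr h) = 1/(2π·0.0230·19.9) = 0.3477 m·K/W
ΣR = 0.001838 + 0.2806 + 0.2606 + 0.3477 = 0.8907 m·K/W
Q' = ΔT/ΣR = (88.9 °C − 34 °C)/0.8907 = 61.64 W/m
From the inner boundary to the PTFE/PVC interface, ΣR_partial = 0.2824 m·K/W.
T_interface = T_in − Q'·ΣR_partial = 88.9 °C − (61.64)(0.2824) = 71.5 °C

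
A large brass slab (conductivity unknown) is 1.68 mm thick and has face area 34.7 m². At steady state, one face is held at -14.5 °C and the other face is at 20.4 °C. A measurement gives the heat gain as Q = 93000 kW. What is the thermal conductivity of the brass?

k = 129 W/m·K

ΣR = ΔT/Q = |-14.5 − 20.4|/9.30×10^7 = 3.753×10^-7 K/W
L/(kA) = 3.753×10^-7 ⇒ k = 0.00168/(3.753×10^-7·34.7) = 129 W/m·K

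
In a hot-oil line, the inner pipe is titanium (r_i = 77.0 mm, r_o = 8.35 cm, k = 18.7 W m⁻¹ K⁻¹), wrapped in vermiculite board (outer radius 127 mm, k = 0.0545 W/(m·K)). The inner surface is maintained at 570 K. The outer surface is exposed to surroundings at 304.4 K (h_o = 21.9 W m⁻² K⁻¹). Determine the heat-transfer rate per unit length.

Q' = 207 W/m

Treat each layer as a resistance in series:
  R'_titanium = ln(0.0835/0.0770)/(2πk) = 0.08104/(2π·18.7) = 6.897×10^-4 m·K/W
  R'_vermiculite board = ln(0.127/0.0835)/(2πk) = 0.4193/(2π·0.0545) = 1.225 m·K/W
  R'_conv,out = 1/(2πr h) = 1/(2π·0.127·21.9) = 0.05722 m·K/W
ΣR = 6.897×10^-4 + 1.225 + 0.05722 = 1.283 m·K/W
Q' = ΔT/ΣR = (570 K − 304.4 K)/1.283 = 207 W/m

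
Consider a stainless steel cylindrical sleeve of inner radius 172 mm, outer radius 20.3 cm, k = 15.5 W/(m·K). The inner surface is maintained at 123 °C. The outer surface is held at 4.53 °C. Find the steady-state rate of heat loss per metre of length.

Q' = 69600 W/m

Q' = 2πk·ΔT/ln(r₂/r₁) = 2π × 15.5 × 118.47 / ln(0.203/0.172) = 69600 W/m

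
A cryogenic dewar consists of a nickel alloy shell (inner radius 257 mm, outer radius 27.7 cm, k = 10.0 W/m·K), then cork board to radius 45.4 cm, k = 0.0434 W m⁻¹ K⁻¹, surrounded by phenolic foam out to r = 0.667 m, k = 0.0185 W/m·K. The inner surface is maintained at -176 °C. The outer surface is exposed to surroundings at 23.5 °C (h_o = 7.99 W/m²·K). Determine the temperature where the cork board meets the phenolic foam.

Resistance network (inner→outer):
  R_nickel alloy = (1/0.257 − 1/0.277)/(4πk) = 0.2809/(4π·10.0) = 0.002236 K/W
  R_cork board = (1/0.277 − 1/0.454)/(4πk) = 1.407/(4π·0.0434) = 2.581 K/W
  R_phenolic foam = (1/0.454 − 1/0.667)/(4πk) = 0.7034/(4π·0.0185) = 3.026 K/W
  R_conv,out = 1/(4πr²h) = 1/(4π·0.667²·7.99) = 0.02239 K/W
ΣR = 0.002236 + 2.581 + 3.026 + 0.02239 = 5.632 K/W
Q = ΔT/ΣR = (-176 °C − 23.5 °C)/5.632 = -35.42 W
From the inner boundary to the cork board/phenolic foam interface, ΣR_partial = 2.583 K/W.
T_interface = T_in − Q·ΣR_partial = -176 °C − (-35.42)(2.583) = -84.5 °C

T = -84.5 °C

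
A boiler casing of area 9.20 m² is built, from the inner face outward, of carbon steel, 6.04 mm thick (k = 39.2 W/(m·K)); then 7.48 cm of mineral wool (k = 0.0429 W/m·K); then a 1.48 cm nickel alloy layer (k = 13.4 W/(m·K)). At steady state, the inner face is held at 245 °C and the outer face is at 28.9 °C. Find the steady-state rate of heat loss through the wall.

Series thermal resistances, inner to outer:
  R_carbon steel = L/(kA) = 0.00604/(39.2·9.20) = 1.675×10^-5 K/W
  R_mineral wool = L/(kA) = 0.0748/(0.0429·9.20) = 0.1895 K/W
  R_nickel alloy = L/(kA) = 0.0148/(13.4·9.20) = 1.201×10^-4 K/W
ΣR = 1.675×10^-5 + 0.1895 + 1.201×10^-4 = 0.1896 K/W
Q = ΔT/ΣR = (245 °C − 28.9 °C)/0.1896 = 1140 W

Q = 1140 W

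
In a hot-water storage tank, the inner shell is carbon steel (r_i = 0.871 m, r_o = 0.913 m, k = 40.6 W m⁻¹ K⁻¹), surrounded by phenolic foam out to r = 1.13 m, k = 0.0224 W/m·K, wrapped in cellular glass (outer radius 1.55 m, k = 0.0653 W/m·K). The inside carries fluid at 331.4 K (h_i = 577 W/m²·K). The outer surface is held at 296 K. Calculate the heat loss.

Q = 34.0 W

Series thermal resistances, inner to outer:
  R_conv,in = 1/(4πr²h) = 1/(4π·0.871²·577) = 1.818×10^-4 K/W
  R_carbon steel = (1/0.871 − 1/0.913)/(4πk) = 0.05282/(4π·40.6) = 1.035×10^-4 K/W
  R_phenolic foam = (1/0.913 − 1/1.13)/(4πk) = 0.2103/(4π·0.0224) = 0.7472 K/W
  R_cellular glass = (1/1.13 − 1/1.55)/(4πk) = 0.2398/(4π·0.0653) = 0.2922 K/W
ΣR = 1.818×10^-4 + 1.035×10^-4 + 0.7472 + 0.2922 = 1.040 K/W
Q = ΔT/ΣR = (331.4 K − 296 K)/1.040 = 34.0 W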